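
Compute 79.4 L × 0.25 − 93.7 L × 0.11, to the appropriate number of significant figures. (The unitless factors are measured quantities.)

79.4 × 0.25 = 19.85 → 2.0 × 10¹ L (2 s.f., last digit at the 10^0 place).
93.7 × 0.11 = 10.307 → 1.0 × 10¹ L (2 s.f., last digit at the 10^0 place).
Difference: 9.543 L; keep the coarser place, 10^0.
Result: 1.0 × 10¹ L.

1.0 × 10¹ L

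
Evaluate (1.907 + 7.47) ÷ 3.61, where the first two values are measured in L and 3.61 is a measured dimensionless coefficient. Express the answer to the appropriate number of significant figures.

1.907 L + 7.47 L = 9.377 L; the sum is limited to 2 decimal places (3 s.f.).
Carrying full precision, 9.377 ÷ 3.61 = 2.59750692521… L; 3.61 has 3 s.f., so the result keeps min(3, 3) = 3 s.f.
Rounded to 3 significant figures: 2.60 L.

2.60 L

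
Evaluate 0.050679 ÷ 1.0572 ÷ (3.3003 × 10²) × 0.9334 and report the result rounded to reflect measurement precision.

1.356 × 10⁻⁴

0.050679 ÷ 1.0572 ÷ (3.3003 × 10²) × 0.9334 = 0.000135576762653…
Multiplication/division keeps the fewest significant figures: 0.050679 → 5 s.f., 1.0572 → 5 s.f., 3.3003 × 10² → 5 s.f., 0.9334 → 4 s.f.; limit is 4.
Rounded to 4 significant figures: 1.356 × 10⁻⁴.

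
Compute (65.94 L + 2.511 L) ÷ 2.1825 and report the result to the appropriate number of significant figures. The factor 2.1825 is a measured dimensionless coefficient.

65.94 L + 2.511 L = 68.451 L; the sum is limited to 2 decimal places (4 s.f.).
Carrying full precision, 68.451 ÷ 2.1825 = 31.3635738832… L; 2.1825 has 5 s.f., so the result keeps min(4, 5) = 4 s.f.
Rounded to 4 significant figures: 31.36 L.

31.36 L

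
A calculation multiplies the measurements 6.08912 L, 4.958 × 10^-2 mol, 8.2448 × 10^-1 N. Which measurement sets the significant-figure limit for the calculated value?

4.958 × 10^-2 mol

6.08912 L → 6 s.f.; 4.958 × 10^-2 mol → 4 s.f.; 8.2448 × 10^-1 N → 5 s.f.
The fewest is 4 significant figures, from 4.958 × 10^-2 mol.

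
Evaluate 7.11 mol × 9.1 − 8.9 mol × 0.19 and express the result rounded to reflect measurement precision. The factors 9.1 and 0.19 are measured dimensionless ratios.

63 mol

7.11 × 9.1 = 64.701 → 65 mol (2 s.f., last digit at the 10^0 place).
8.9 × 0.19 = 1.691 → 1.7 mol (2 s.f., last digit at the 10^-1 place).
Difference: 63.01 mol; keep the coarser place, 10^0.
Result: 63 mol.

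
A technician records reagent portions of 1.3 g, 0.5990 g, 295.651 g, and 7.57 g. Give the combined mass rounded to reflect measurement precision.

1.3 g + 0.5990 g + 295.651 g + 7.57 g = 305.1200 g.
Addition/subtraction keeps the fewest decimal places: 1.3 → 1 decimal place, 0.5990 → 4 decimal places, 295.651 → 3 decimal places, 7.57 → 2 decimal places; limit is 1.
Rounded to 1 decimal place: 305.1 g.

305.1 g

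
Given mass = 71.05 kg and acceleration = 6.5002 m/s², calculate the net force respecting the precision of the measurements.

net force = 71.05 kg × 6.5002 m/s² = 461.83921 N.
71.05 has 4 significant figures; 6.5002 has 5.
Division/multiplication keeps the fewest: 4 significant figures.
Rounded: 461.8 N.

461.8 N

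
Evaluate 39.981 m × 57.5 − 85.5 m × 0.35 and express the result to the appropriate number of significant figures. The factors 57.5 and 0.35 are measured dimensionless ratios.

39.981 × 57.5 = 2298.9075 → 2.30 × 10^3 m (3 s.f., last digit at the 10^1 place).
85.5 × 0.35 = 29.925 → 30. m (2 s.f., last digit at the 10^0 place).
Difference: 2268.9825 m; keep the coarser place, 10^1.
Result: 2.27 × 10^3 m.

2.27 × 10^3 m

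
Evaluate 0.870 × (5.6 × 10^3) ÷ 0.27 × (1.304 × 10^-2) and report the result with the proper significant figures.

2.4 × 10^2

0.870 × (5.6 × 10^3) ÷ 0.27 × (1.304 × 10^-2) = 235.299555556…
Multiplication/division keeps the fewest significant figures: 0.870 → 3 s.f., 5.6 × 10^3 → 2 s.f., 0.27 → 2 s.f., 1.304 × 10^-2 → 4 s.f.; limit is 2.
Rounded to 2 significant figures: 2.4 × 10^2.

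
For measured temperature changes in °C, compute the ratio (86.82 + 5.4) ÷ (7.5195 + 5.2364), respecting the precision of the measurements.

86.82 + 5.4 = 92.22, limited to 1 d.p. → 3 s.f.; 7.5195 + 5.2364 = 12.7559, limited to 4 d.p. → 6 s.f.
Carrying full precision, 92.22 ÷ 12.7559 = 7.22959571649…; keep min(3, 6) = 3 s.f.
Rounded to 3 significant figures: 7.23.

7.23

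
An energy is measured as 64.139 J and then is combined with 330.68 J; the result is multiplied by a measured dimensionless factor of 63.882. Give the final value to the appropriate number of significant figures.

25222 J

64.139 J + 330.68 J = 394.819 J; the sum is limited to 2 decimal places (5 s.f.).
Carrying full precision, 394.819 × 63.882 = 25221.827358 J; 63.882 has 5 s.f., so the result keeps min(5, 5) = 5 s.f.
Rounded to 5 significant figures: 25222 J.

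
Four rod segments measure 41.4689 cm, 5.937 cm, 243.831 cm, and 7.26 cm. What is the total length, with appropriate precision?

41.4689 cm + 5.937 cm + 243.831 cm + 7.26 cm = 298.4969 cm.
Addition/subtraction keeps the fewest decimal places: 41.4689 → 4 decimal places, 5.937 → 3 decimal places, 243.831 → 3 decimal places, 7.26 → 2 decimal places; limit is 2.
Rounded to 2 decimal places: 298.50 cm.

298.50 cm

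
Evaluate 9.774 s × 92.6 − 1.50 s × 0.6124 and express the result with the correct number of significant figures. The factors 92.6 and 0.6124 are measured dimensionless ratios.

904 s

9.774 × 92.6 = 905.0724 → 9.05 × 10^2 s (3 s.f., last digit at the 10^0 place).
1.50 × 0.6124 = 0.9186 → 0.919 s (3 s.f., last digit at the 10^-3 place).
Difference: 904.1538 s; keep the coarser place, 10^0.
Result: 904 s.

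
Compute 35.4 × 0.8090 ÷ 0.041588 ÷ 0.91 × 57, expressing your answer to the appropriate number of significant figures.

35.4 × 0.8090 ÷ 0.041588 ÷ 0.91 × 57 = 43133.7494861…
Multiplication/division keeps the fewest significant figures: 35.4 → 3 s.f., 0.8090 → 4 s.f., 0.041588 → 5 s.f., 0.91 → 2 s.f., 57 → 2 s.f.; limit is 2.
Rounded to 2 significant figures: 4.3 × 10^4.

4.3 × 10^4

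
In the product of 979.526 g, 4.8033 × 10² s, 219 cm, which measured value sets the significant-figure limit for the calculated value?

979.526 g → 6 s.f.; 4.8033 × 10² s → 5 s.f.; 219 cm → 3 s.f.
The fewest is 3 significant figures, from 219 cm.

219 cm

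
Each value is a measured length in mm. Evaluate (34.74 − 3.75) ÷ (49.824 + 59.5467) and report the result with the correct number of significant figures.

2.833 × 10⁻¹

34.74 − 3.75 = 30.99, limited to 2 d.p. → 4 s.f.; 49.824 + 59.5467 = 109.3707, limited to 3 d.p. → 6 s.f.
Carrying full precision, 30.99 ÷ 109.3707 = 0.283348282492…; keep min(4, 6) = 4 s.f.
Rounded to 4 significant figures: 2.833 × 10⁻¹.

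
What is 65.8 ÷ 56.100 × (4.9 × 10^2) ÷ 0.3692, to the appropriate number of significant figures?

65.8 ÷ 56.100 × (4.9 × 10^2) ÷ 0.3692 = 1556.67309768…
Multiplication/division keeps the fewest significant figures: 65.8 → 3 s.f., 56.100 → 5 s.f., 4.9 × 10^2 → 2 s.f., 0.3692 → 4 s.f.; limit is 2.
Rounded to 2 significant figures: 1.6 × 10^3.

1.6 × 10^3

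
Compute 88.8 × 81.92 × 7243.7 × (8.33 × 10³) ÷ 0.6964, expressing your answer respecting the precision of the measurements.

6.30 × 10¹¹

88.8 × 81.92 × 7243.7 × (8.33 × 10³) ÷ 0.6964 = 6.30303333435 × 10^11…
Multiplication/division keeps the fewest significant figures: 88.8 → 3 s.f., 81.92 → 4 s.f., 7243.7 → 5 s.f., 8.33 × 10³ → 3 s.f., 0.6964 → 4 s.f.; limit is 3.
Rounded to 3 significant figures: 6.30 × 10¹¹.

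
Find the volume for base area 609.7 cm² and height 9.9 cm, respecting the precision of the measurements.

volume = 609.7 cm² × 9.9 cm = 6036.03 cm³.
609.7 has 4 significant figures; 9.9 has 2.
Division/multiplication keeps the fewest: 2 significant figures.
Rounded: 6.0 × 10^3 cm³.

6.0 × 10^3 cm³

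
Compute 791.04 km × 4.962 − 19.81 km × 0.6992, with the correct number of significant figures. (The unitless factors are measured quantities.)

3911 km

791.04 × 4.962 = 3925.14048 → 3925 km (4 s.f., last digit at the 10^0 place).
19.81 × 0.6992 = 13.851152 → 13.85 km (4 s.f., last digit at the 10^-2 place).
Difference: 3911.289328 km; keep the coarser place, 10^0.
Result: 3911 km.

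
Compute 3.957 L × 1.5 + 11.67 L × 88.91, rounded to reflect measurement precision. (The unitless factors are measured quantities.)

1044 L

3.957 × 1.5 = 5.9355 → 5.9 L (2 s.f., last digit at the 10^-1 place).
11.67 × 88.91 = 1037.5797 → 1.038 × 10³ L (4 s.f., last digit at the 10^0 place).
Sum: 1043.5152 L; keep the coarser place, 10^0.
Result: 1044 L.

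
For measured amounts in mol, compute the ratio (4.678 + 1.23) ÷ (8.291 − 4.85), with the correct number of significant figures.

1.72

4.678 + 1.23 = 5.908, limited to 2 d.p. → 3 s.f.; 8.291 − 4.85 = 3.441, limited to 2 d.p. → 3 s.f.
Carrying full precision, 5.908 ÷ 3.441 = 1.7169427492…; keep min(3, 3) = 3 s.f.
Rounded to 3 significant figures: 1.72.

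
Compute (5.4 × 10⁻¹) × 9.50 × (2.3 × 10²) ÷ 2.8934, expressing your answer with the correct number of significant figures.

4.1 × 10²

(5.4 × 10⁻¹) × 9.50 × (2.3 × 10²) ÷ 2.8934 = 407.790143084…
Multiplication/division keeps the fewest significant figures: 5.4 × 10⁻¹ → 2 s.f., 9.50 → 3 s.f., 2.3 × 10² → 2 s.f., 2.8934 → 5 s.f.; limit is 2.
Rounded to 2 significant figures: 4.1 × 10².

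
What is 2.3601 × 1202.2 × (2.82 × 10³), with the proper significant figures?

2.3601 × 1202.2 × (2.82 × 10³) = 8001220.4604
Multiplication/division keeps the fewest significant figures: 2.3601 → 5 s.f., 1202.2 → 5 s.f., 2.82 × 10³ → 3 s.f.; limit is 3.
Rounded to 3 significant figures: 8.00 × 10⁶.

8.00 × 10⁶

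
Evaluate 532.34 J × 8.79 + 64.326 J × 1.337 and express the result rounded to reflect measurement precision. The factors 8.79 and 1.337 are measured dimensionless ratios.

532.34 × 8.79 = 4679.2686 → 4.68 × 10^3 J (3 s.f., last digit at the 10^1 place).
64.326 × 1.337 = 86.003862 → 86.00 J (4 s.f., last digit at the 10^-2 place).
Sum: 4765.272462 J; keep the coarser place, 10^1.
Result: 4.77 × 10^3 J.

4.77 × 10^3 J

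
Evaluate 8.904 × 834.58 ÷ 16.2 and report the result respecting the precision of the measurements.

8.904 × 834.58 ÷ 16.2 = 458.709896296…
Multiplication/division keeps the fewest significant figures: 8.904 → 4 s.f., 834.58 → 5 s.f., 16.2 → 3 s.f.; limit is 3.
Rounded to 3 significant figures: 459.

459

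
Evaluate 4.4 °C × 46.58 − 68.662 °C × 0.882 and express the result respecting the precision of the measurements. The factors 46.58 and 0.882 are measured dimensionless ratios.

1.4 × 10^2 °C

4.4 × 46.58 = 204.952 → 2.0 × 10^2 °C (2 s.f., last digit at the 10^1 place).
68.662 × 0.882 = 60.559884 → 60.6 °C (3 s.f., last digit at the 10^-1 place).
Difference: 144.392116 °C; keep the coarser place, 10^1.
Result: 1.4 × 10^2 °C.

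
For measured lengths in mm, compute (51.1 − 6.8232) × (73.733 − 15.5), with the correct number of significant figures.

2.58 × 10³ mm²

51.1 − 6.8232 = 44.2768, limited to 1 d.p. → 3 s.f.; 73.733 − 15.5 = 58.233, limited to 1 d.p. → 3 s.f.
Carrying full precision, 44.2768 × 58.233 = 2578.3708944; keep min(3, 3) = 3 s.f.
Rounded to 3 significant figures: 2.58 × 10³ mm².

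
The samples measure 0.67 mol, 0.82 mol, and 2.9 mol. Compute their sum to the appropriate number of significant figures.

0.67 mol + 0.82 mol + 2.9 mol = 4.39 mol.
Addition/subtraction keeps the fewest decimal places: 0.67 → 2 decimal places, 0.82 → 2 decimal places, 2.9 → 1 decimal place; limit is 1.
Rounded to 1 decimal place: 4.4 mol.

4.4 mol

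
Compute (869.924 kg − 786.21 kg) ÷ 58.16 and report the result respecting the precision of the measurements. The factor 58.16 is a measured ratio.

1.439 kg

869.924 kg − 786.21 kg = 83.714 kg; the difference is limited to 2 decimal places (4 s.f.).
Carrying full precision, 83.714 ÷ 58.16 = 1.4393741403… kg; 58.16 has 4 s.f., so the result keeps min(4, 4) = 4 s.f.
Rounded to 4 significant figures: 1.439 kg.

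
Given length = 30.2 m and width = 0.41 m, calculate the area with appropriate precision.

area = 30.2 m × 0.41 m = 12.382 m².
30.2 has 3 significant figures; 0.41 has 2.
Division/multiplication keeps the fewest: 2 significant figures.
Rounded: 12 m².

12 m²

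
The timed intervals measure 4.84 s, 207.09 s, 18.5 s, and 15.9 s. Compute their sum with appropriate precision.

246.3 s

4.84 s + 207.09 s + 18.5 s + 15.9 s = 246.33 s.
Addition/subtraction keeps the fewest decimal places: 4.84 → 2 decimal places, 207.09 → 2 decimal places, 18.5 → 1 decimal place, 15.9 → 1 decimal place; limit is 1.
Rounded to 1 decimal place: 246.3 s.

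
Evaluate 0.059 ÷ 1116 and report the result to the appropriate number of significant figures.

0.059 ÷ 1116 = 0.0000528673835125…
Multiplication/division keeps the fewest significant figures: 0.059 → 2 s.f., 1116 → 4 s.f.; limit is 2.
Rounded to 2 significant figures: 5.3 × 10⁻⁵.

5.3 × 10⁻⁵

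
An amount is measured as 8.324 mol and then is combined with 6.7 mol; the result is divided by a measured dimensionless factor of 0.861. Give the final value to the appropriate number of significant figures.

8.324 mol + 6.7 mol = 15.024 mol; the sum is limited to 1 decimal place (3 s.f.).
Carrying full precision, 15.024 ÷ 0.861 = 17.4494773519… mol; 0.861 has 3 s.f., so the result keeps min(3, 3) = 3 s.f.
Rounded to 3 significant figures: 17.4 mol.

17.4 mol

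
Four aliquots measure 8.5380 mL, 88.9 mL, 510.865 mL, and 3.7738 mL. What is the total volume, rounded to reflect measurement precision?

8.5380 mL + 88.9 mL + 510.865 mL + 3.7738 mL = 612.0768 mL.
Addition/subtraction keeps the fewest decimal places: 8.5380 → 4 decimal places, 88.9 → 1 decimal place, 510.865 → 3 decimal places, 3.7738 → 4 decimal places; limit is 1.
Rounded to 1 decimal place: 612.1 mL.

612.1 mL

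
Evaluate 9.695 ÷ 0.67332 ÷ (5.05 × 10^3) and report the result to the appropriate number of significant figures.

9.695 ÷ 0.67332 ÷ (5.05 × 10^3) = 0.00285124752005…
Multiplication/division keeps the fewest significant figures: 9.695 → 4 s.f., 0.67332 → 5 s.f., 5.05 × 10^3 → 3 s.f.; limit is 3.
Rounded to 3 significant figures: 0.00285.

0.00285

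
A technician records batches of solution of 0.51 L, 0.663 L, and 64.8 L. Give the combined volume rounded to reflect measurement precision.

66.0 L

0.51 L + 0.663 L + 64.8 L = 65.973 L.
Addition/subtraction keeps the fewest decimal places: 0.51 → 2 decimal places, 0.663 → 3 decimal places, 64.8 → 1 decimal place; limit is 1.
Rounded to 1 decimal place: 66.0 L.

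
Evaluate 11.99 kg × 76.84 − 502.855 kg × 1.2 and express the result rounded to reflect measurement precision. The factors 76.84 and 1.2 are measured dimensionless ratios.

3.2 × 10² kg

11.99 × 76.84 = 921.3116 → 921.3 kg (4 s.f., last digit at the 10^-1 place).
502.855 × 1.2 = 603.426 → 6.0 × 10² kg (2 s.f., last digit at the 10^1 place).
Difference: 317.8856 kg; keep the coarser place, 10^1.
Result: 3.2 × 10² kg.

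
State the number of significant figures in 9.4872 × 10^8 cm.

9.4872 × 10^8: in scientific notation every digit of the coefficient is significant.

5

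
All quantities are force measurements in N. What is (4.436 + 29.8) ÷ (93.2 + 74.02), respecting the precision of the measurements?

0.205

4.436 + 29.8 = 34.236, limited to 1 d.p. → 3 s.f.; 93.2 + 74.02 = 167.22, limited to 1 d.p. → 4 s.f.
Carrying full precision, 34.236 ÷ 167.22 = 0.204736275565…; keep min(3, 4) = 3 s.f.
Rounded to 3 significant figures: 0.205.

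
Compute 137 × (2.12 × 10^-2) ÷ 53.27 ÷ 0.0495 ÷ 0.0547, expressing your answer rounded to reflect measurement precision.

137 × (2.12 × 10^-2) ÷ 53.27 ÷ 0.0495 ÷ 0.0547 = 20.1363710842…
Multiplication/division keeps the fewest significant figures: 137 → 3 s.f., 2.12 × 10^-2 → 3 s.f., 53.27 → 4 s.f., 0.0495 → 3 s.f., 0.0547 → 3 s.f.; limit is 3.
Rounded to 3 significant figures: 20.1.

20.1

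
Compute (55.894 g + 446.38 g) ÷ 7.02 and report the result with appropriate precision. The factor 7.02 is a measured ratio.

55.894 g + 446.38 g = 502.274 g; the sum is limited to 2 decimal places (5 s.f.).
Carrying full precision, 502.274 ÷ 7.02 = 71.549002849… g; 7.02 has 3 s.f., so the result keeps min(5, 3) = 3 s.f.
Rounded to 3 significant figures: 71.5 g.

71.5 g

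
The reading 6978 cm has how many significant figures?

4

6978: every digit is nonzero and significant.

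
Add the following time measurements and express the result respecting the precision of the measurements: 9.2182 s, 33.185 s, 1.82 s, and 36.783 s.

81.01 s

9.2182 s + 33.185 s + 1.82 s + 36.783 s = 81.0062 s.
Addition/subtraction keeps the fewest decimal places: 9.2182 → 4 decimal places, 33.185 → 3 decimal places, 1.82 → 2 decimal places, 36.783 → 3 decimal places; limit is 2.
Rounded to 2 decimal places: 81.01 s.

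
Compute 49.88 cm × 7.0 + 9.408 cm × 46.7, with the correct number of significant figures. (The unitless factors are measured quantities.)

7.9 × 10² cm

49.88 × 7.0 = 349.16 → 3.5 × 10² cm (2 s.f., last digit at the 10^1 place).
9.408 × 46.7 = 439.3536 → 439 cm (3 s.f., last digit at the 10^0 place).
Sum: 788.5136 cm; keep the coarser place, 10^1.
Result: 7.9 × 10² cm.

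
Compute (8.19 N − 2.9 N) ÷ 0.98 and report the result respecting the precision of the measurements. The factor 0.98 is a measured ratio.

8.19 N − 2.9 N = 5.29 N; the difference is limited to 1 decimal place (2 s.f.).
Carrying full precision, 5.29 ÷ 0.98 = 5.39795918367… N; 0.98 has 2 s.f., so the result keeps min(2, 2) = 2 s.f.
Rounded to 2 significant figures: 5.4 N.

5.4 N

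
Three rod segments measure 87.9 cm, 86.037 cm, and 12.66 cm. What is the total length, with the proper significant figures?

87.9 cm + 86.037 cm + 12.66 cm = 186.597 cm.
Addition/subtraction keeps the fewest decimal places: 87.9 → 1 decimal place, 86.037 → 3 decimal places, 12.66 → 2 decimal places; limit is 1.
Rounded to 1 decimal place: 186.6 cm.

186.6 cm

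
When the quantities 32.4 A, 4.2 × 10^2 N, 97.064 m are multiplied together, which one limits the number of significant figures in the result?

4.2 × 10^2 N

32.4 A → 3 s.f.; 4.2 × 10^2 N → 2 s.f.; 97.064 m → 5 s.f.
The fewest is 2 significant figures, from 4.2 × 10^2 N.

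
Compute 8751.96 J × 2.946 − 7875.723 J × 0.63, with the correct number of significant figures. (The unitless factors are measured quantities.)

2.08 × 10⁴ J

8751.96 × 2.946 = 25783.27416 → 2.578 × 10⁴ J (4 s.f., last digit at the 10^1 place).
7875.723 × 0.63 = 4961.70549 → 5.0 × 10³ J (2 s.f., last digit at the 10^2 place).
Difference: 20821.56867 J; keep the coarser place, 10^2.
Result: 2.08 × 10⁴ J.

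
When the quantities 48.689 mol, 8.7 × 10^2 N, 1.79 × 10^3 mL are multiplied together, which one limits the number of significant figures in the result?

48.689 mol → 5 s.f.; 8.7 × 10^2 N → 2 s.f.; 1.79 × 10^3 mL → 3 s.f.
The fewest is 2 significant figures, from 8.7 × 10^2 N.

8.7 × 10^2 N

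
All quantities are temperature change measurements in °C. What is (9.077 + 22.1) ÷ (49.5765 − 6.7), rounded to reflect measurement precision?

0.727

9.077 + 22.1 = 31.177, limited to 1 d.p. → 3 s.f.; 49.5765 − 6.7 = 42.8765, limited to 1 d.p. → 3 s.f.
Carrying full precision, 31.177 ÷ 42.8765 = 0.727134910732…; keep min(3, 3) = 3 s.f.
Rounded to 3 significant figures: 0.727.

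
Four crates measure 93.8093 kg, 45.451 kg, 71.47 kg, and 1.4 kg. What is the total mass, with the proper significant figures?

93.8093 kg + 45.451 kg + 71.47 kg + 1.4 kg = 212.1303 kg.
Addition/subtraction keeps the fewest decimal places: 93.8093 → 4 decimal places, 45.451 → 3 decimal places, 71.47 → 2 decimal places, 1.4 → 1 decimal place; limit is 1.
Rounded to 1 decimal place: 212.1 kg.

212.1 kg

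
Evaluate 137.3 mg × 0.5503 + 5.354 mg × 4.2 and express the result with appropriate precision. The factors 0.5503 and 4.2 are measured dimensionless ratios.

137.3 × 0.5503 = 75.55619 → 75.56 mg (4 s.f., last digit at the 10^-2 place).
5.354 × 4.2 = 22.4868 → 22 mg (2 s.f., last digit at the 10^0 place).
Sum: 98.04299 mg; keep the coarser place, 10^0.
Result: 98 mg.

98 mg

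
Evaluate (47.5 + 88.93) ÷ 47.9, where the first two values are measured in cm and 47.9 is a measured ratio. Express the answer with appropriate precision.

2.85 cm

47.5 cm + 88.93 cm = 136.43 cm; the sum is limited to 1 decimal place (4 s.f.).
Carrying full precision, 136.43 ÷ 47.9 = 2.84822546973… cm; 47.9 has 3 s.f., so the result keeps min(4, 3) = 3 s.f.
Rounded to 3 significant figures: 2.85 cm.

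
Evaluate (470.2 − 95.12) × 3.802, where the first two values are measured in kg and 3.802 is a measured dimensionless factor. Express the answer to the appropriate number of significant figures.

1426 kg

470.2 kg − 95.12 kg = 375.08 kg; the difference is limited to 1 decimal place (4 s.f.).
Carrying full precision, 375.08 × 3.802 = 1426.05416 kg; 3.802 has 4 s.f., so the result keeps min(4, 4) = 4 s.f.
Rounded to 4 significant figures: 1426 kg.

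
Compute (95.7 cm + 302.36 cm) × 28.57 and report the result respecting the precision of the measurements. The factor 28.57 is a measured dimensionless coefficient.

1.137 × 10⁴ cm

95.7 cm + 302.36 cm = 398.06 cm; the sum is limited to 1 decimal place (4 s.f.).
Carrying full precision, 398.06 × 28.57 = 11372.5742 cm; 28.57 has 4 s.f., so the result keeps min(4, 4) = 4 s.f.
Rounded to 4 significant figures: 1.137 × 10⁴ cm.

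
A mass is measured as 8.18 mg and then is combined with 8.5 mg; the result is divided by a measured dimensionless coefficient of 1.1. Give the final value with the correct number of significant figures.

8.18 mg + 8.5 mg = 16.68 mg; the sum is limited to 1 decimal place (3 s.f.).
Carrying full precision, 16.68 ÷ 1.1 = 15.1636363636… mg; 1.1 has 2 s.f., so the result keeps min(3, 2) = 2 s.f.
Rounded to 2 significant figures: 15 mg.

15 mg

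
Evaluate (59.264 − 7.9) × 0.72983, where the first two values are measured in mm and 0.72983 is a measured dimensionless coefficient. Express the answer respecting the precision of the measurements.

59.264 mm − 7.9 mm = 51.364 mm; the difference is limited to 1 decimal place (3 s.f.).
Carrying full precision, 51.364 × 0.72983 = 37.48698812 mm; 0.72983 has 5 s.f., so the result keeps min(3, 5) = 3 s.f.
Rounded to 3 significant figures: 37.5 mm.

37.5 mm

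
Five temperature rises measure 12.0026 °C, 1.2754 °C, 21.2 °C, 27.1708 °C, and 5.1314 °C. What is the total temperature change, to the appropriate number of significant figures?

12.0026 °C + 1.2754 °C + 21.2 °C + 27.1708 °C + 5.1314 °C = 66.7802 °C.
Addition/subtraction keeps the fewest decimal places: 12.0026 → 4 decimal places, 1.2754 → 4 decimal places, 21.2 → 1 decimal place, 27.1708 → 4 decimal places, 5.1314 → 4 decimal places; limit is 1.
Rounded to 1 decimal place: 66.8 °C.

66.8 °C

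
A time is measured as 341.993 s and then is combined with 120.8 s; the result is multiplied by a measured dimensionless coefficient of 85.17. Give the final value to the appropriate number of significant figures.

341.993 s + 120.8 s = 462.793 s; the sum is limited to 1 decimal place (4 s.f.).
Carrying full precision, 462.793 × 85.17 = 39416.07981 s; 85.17 has 4 s.f., so the result keeps min(4, 4) = 4 s.f.
Rounded to 4 significant figures: 3.942 × 10^4 s.

3.942 × 10^4 s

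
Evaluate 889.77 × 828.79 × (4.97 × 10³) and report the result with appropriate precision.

889.77 × 828.79 × (4.97 × 10³) = 3.66503941715 × 10^9…
Multiplication/division keeps the fewest significant figures: 889.77 → 5 s.f., 828.79 → 5 s.f., 4.97 × 10³ → 3 s.f.; limit is 3.
Rounded to 3 significant figures: 3.67 × 10⁹.

3.67 × 10⁹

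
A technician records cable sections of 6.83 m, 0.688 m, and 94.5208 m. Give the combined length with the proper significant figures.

6.83 m + 0.688 m + 94.5208 m = 102.0388 m.
Addition/subtraction keeps the fewest decimal places: 6.83 → 2 decimal places, 0.688 → 3 decimal places, 94.5208 → 4 decimal places; limit is 2.
Rounded to 2 decimal places: 102.04 m.

102.04 m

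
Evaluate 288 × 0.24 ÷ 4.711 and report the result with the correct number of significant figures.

288 × 0.24 ÷ 4.711 = 14.672044152…
Multiplication/division keeps the fewest significant figures: 288 → 3 s.f., 0.24 → 2 s.f., 4.711 → 4 s.f.; limit is 2.
Rounded to 2 significant figures: 15.

15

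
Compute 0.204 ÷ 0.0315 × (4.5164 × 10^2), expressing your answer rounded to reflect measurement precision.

0.204 ÷ 0.0315 × (4.5164 × 10^2) = 2924.90666667…
Multiplication/division keeps the fewest significant figures: 0.204 → 3 s.f., 0.0315 → 3 s.f., 4.5164 × 10^2 → 5 s.f.; limit is 3.
Rounded to 3 significant figures: 2.92 × 10^3.

2.92 × 10^3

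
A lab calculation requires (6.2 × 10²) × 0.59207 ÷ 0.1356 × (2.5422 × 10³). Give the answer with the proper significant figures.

6.9 × 10⁶

(6.2 × 10²) × 0.59207 ÷ 0.1356 × (2.5422 × 10³) = 6882001.61858…
Multiplication/division keeps the fewest significant figures: 6.2 × 10² → 2 s.f., 0.59207 → 5 s.f., 0.1356 → 4 s.f., 2.5422 × 10³ → 5 s.f.; limit is 2.
Rounded to 2 significant figures: 6.9 × 10⁶.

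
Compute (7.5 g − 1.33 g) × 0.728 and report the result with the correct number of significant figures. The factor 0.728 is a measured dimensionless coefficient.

7.5 g − 1.33 g = 6.17 g; the difference is limited to 1 decimal place (2 s.f.).
Carrying full precision, 6.17 × 0.728 = 4.49176 g; 0.728 has 3 s.f., so the result keeps min(2, 3) = 2 s.f.
Rounded to 2 significant figures: 4.5 g.

4.5 g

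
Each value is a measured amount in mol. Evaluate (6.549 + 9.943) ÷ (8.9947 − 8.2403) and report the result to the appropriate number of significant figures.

21.86

6.549 + 9.943 = 16.492, limited to 3 d.p. → 5 s.f.; 8.9947 − 8.2403 = 0.7544, limited to 4 d.p. → 4 s.f.
Carrying full precision, 16.492 ÷ 0.7544 = 21.8610816543…; keep min(5, 4) = 4 s.f.
Rounded to 4 significant figures: 21.86.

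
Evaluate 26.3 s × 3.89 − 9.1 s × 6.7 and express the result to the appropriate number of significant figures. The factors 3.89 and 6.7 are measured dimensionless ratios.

26.3 × 3.89 = 102.307 → 102 s (3 s.f., last digit at the 10^0 place).
9.1 × 6.7 = 60.97 → 61 s (2 s.f., last digit at the 10^0 place).
Difference: 41.337 s; keep the coarser place, 10^0.
Result: 41 s.

41 s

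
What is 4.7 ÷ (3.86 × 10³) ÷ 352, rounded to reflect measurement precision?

3.5 × 10⁻⁶

4.7 ÷ (3.86 × 10³) ÷ 352 = 0.00000345913801225…
Multiplication/division keeps the fewest significant figures: 4.7 → 2 s.f., 3.86 × 10³ → 3 s.f., 352 → 3 s.f.; limit is 2.
Rounded to 2 significant figures: 3.5 × 10⁻⁶.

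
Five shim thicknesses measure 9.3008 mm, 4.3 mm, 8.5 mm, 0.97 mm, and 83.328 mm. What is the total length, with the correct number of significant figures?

9.3008 mm + 4.3 mm + 8.5 mm + 0.97 mm + 83.328 mm = 106.3988 mm.
Addition/subtraction keeps the fewest decimal places: 9.3008 → 4 decimal places, 4.3 → 1 decimal place, 8.5 → 1 decimal place, 0.97 → 2 decimal places, 83.328 → 3 decimal places; limit is 1.
Rounded to 1 decimal place: 106.4 mm.

106.4 mm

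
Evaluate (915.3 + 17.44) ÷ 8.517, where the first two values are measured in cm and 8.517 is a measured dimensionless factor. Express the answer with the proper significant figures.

109.5 cm

915.3 cm + 17.44 cm = 932.74 cm; the sum is limited to 1 decimal place (4 s.f.).
Carrying full precision, 932.74 ÷ 8.517 = 109.515087472… cm; 8.517 has 4 s.f., so the result keeps min(4, 4) = 4 s.f.
Rounded to 4 significant figures: 109.5 cm.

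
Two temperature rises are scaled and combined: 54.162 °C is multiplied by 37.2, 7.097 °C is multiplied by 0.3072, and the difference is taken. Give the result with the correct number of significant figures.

54.162 × 37.2 = 2014.8264 → 2.01 × 10^3 °C (3 s.f., last digit at the 10^1 place).
7.097 × 0.3072 = 2.1801984 → 2.180 °C (4 s.f., last digit at the 10^-3 place).
Difference: 2012.6462016 °C; keep the coarser place, 10^1.
Result: 2.01 × 10^3 °C.

2.01 × 10^3 °C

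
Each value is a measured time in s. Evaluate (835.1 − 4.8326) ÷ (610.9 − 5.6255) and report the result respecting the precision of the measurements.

1.372

835.1 − 4.8326 = 830.2674, limited to 1 d.p. → 4 s.f.; 610.9 − 5.6255 = 605.2745, limited to 1 d.p. → 4 s.f.
Carrying full precision, 830.2674 ÷ 605.2745 = 1.37172043428…; keep min(4, 4) = 4 s.f.
Rounded to 4 significant figures: 1.372.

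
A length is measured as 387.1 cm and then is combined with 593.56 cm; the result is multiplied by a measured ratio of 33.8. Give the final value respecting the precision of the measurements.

387.1 cm + 593.56 cm = 980.66 cm; the sum is limited to 1 decimal place (4 s.f.).
Carrying full precision, 980.66 × 33.8 = 33146.308 cm; 33.8 has 3 s.f., so the result keeps min(4, 3) = 3 s.f.
Rounded to 3 significant figures: 3.31 × 10^4 cm.

3.31 × 10^4 cm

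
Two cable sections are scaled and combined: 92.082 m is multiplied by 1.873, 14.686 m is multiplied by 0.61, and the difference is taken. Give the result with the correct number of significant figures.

92.082 × 1.873 = 172.469586 → 172.5 m (4 s.f., last digit at the 10^-1 place).
14.686 × 0.61 = 8.95846 → 9.0 m (2 s.f., last digit at the 10^-1 place).
Difference: 163.511126 m; keep the coarser place, 10^-1.
Result: 163.5 m.

163.5 m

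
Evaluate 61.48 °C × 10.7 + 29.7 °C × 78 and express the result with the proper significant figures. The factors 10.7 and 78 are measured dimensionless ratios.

3.0 × 10³ °C

61.48 × 10.7 = 657.836 → 658 °C (3 s.f., last digit at the 10^0 place).
29.7 × 78 = 2316.6 → 2.3 × 10³ °C (2 s.f., last digit at the 10^2 place).
Sum: 2974.436 °C; keep the coarser place, 10^2.
Result: 3.0 × 10³ °C.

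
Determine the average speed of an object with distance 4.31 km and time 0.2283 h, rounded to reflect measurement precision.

18.9 km/h

average speed = 4.31 km ÷ 0.2283 h = 18.8786684187… km/h.
4.31 has 3 significant figures; 0.2283 has 4.
Division/multiplication keeps the fewest: 3 significant figures.
Rounded: 18.9 km/h.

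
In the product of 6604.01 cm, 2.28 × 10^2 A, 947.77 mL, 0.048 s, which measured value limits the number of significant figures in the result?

0.048 s

6604.01 cm → 6 s.f.; 2.28 × 10^2 A → 3 s.f.; 947.77 mL → 5 s.f.; 0.048 s → 2 s.f.
The fewest is 2 significant figures, from 0.048 s.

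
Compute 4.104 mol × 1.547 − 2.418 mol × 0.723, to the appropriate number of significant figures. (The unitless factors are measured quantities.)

4.60 mol

4.104 × 1.547 = 6.348888 → 6.349 mol (4 s.f., last digit at the 10^-3 place).
2.418 × 0.723 = 1.748214 → 1.75 mol (3 s.f., last digit at the 10^-2 place).
Difference: 4.600674 mol; keep the coarser place, 10^-2.
Result: 4.60 mol.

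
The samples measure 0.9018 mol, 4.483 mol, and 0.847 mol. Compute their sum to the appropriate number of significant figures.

6.232 mol

0.9018 mol + 4.483 mol + 0.847 mol = 6.2318 mol.
Addition/subtraction keeps the fewest decimal places: 0.9018 → 4 decimal places, 4.483 → 3 decimal places, 0.847 → 3 decimal places; limit is 3.
Rounded to 3 decimal places: 6.232 mol.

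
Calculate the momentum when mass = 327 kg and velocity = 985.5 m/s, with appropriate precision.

momentum = 327 kg × 985.5 m/s = 322258.5 kg·m/s.
327 has 3 significant figures; 985.5 has 4.
Division/multiplication keeps the fewest: 3 significant figures.
Rounded: 3.22 × 10⁵ kg·m/s.

3.22 × 10⁵ kg·m/s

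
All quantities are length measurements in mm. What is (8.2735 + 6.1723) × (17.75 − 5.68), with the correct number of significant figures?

8.2735 + 6.1723 = 14.4458, limited to 4 d.p. → 6 s.f.; 17.75 − 5.68 = 12.07, limited to 2 d.p. → 4 s.f.
Carrying full precision, 14.4458 × 12.07 = 174.360806; keep min(6, 4) = 4 s.f.
Rounded to 4 significant figures: 174.4 mm².

174.4 mm²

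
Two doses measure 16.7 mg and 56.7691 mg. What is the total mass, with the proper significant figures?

73.5 mg

16.7 mg + 56.7691 mg = 73.4691 mg.
Addition/subtraction keeps the fewest decimal places: 16.7 → 1 decimal place, 56.7691 → 4 decimal places; limit is 1.
Rounded to 1 decimal place: 73.5 mg.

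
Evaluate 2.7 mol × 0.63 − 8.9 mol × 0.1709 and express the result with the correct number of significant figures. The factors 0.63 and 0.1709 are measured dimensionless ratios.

0.2 mol

2.7 × 0.63 = 1.701 → 1.7 mol (2 s.f., last digit at the 10^-1 place).
8.9 × 0.1709 = 1.52101 → 1.5 mol (2 s.f., last digit at the 10^-1 place).
Difference: 0.17999 mol; keep the coarser place, 10^-1.
Result: 0.2 mol.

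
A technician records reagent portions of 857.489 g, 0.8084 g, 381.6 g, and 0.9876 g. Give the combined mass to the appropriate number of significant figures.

1240.9 g

857.489 g + 0.8084 g + 381.6 g + 0.9876 g = 1240.8850 g.
Addition/subtraction keeps the fewest decimal places: 857.489 → 3 decimal places, 0.8084 → 4 decimal places, 381.6 → 1 decimal place, 0.9876 → 4 decimal places; limit is 1.
Rounded to 1 decimal place: 1240.9 g.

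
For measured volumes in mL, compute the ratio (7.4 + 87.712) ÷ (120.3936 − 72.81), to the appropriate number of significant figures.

7.4 + 87.712 = 95.112, limited to 1 d.p. → 3 s.f.; 120.3936 − 72.81 = 47.5836, limited to 2 d.p. → 4 s.f.
Carrying full precision, 95.112 ÷ 47.5836 = 1.99883993645…; keep min(3, 4) = 3 s.f.
Rounded to 3 significant figures: 2.00.

2.00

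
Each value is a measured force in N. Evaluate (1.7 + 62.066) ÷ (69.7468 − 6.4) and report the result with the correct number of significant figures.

1.01

1.7 + 62.066 = 63.766, limited to 1 d.p. → 3 s.f.; 69.7468 − 6.4 = 63.3468, limited to 1 d.p. → 3 s.f.
Carrying full precision, 63.766 ÷ 63.3468 = 1.00661754027…; keep min(3, 3) = 3 s.f.
Rounded to 3 significant figures: 1.01.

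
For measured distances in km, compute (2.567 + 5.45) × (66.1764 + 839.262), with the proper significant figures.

7.26 × 10³ km²

2.567 + 5.45 = 8.017, limited to 2 d.p. → 3 s.f.; 66.1764 + 839.262 = 905.4384, limited to 3 d.p. → 6 s.f.
Carrying full precision, 8.017 × 905.4384 = 7258.8996528; keep min(3, 6) = 3 s.f.
Rounded to 3 significant figures: 7.26 × 10³ km².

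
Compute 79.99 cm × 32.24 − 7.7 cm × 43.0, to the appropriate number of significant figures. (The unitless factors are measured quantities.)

79.99 × 32.24 = 2578.8776 → 2579 cm (4 s.f., last digit at the 10^0 place).
7.7 × 43.0 = 331.1 → 3.3 × 10^2 cm (2 s.f., last digit at the 10^1 place).
Difference: 2247.7776 cm; keep the coarser place, 10^1.
Result: 2.25 × 10^3 cm.

2.25 × 10^3 cm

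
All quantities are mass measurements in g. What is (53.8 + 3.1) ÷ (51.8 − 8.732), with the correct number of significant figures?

1.32

53.8 + 3.1 = 56.9, limited to 1 d.p. → 3 s.f.; 51.8 − 8.732 = 43.068, limited to 1 d.p. → 3 s.f.
Carrying full precision, 56.9 ÷ 43.068 = 1.32116652735…; keep min(3, 3) = 3 s.f.
Rounded to 3 significant figures: 1.32.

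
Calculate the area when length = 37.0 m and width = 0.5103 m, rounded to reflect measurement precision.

area = 37.0 m × 0.5103 m = 18.8811 m².
37.0 has 3 significant figures; 0.5103 has 4.
Division/multiplication keeps the fewest: 3 significant figures.
Rounded: 18.9 m².

18.9 m²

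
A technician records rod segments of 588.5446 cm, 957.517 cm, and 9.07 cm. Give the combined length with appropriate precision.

1555.13 cm

588.5446 cm + 957.517 cm + 9.07 cm = 1555.1316 cm.
Addition/subtraction keeps the fewest decimal places: 588.5446 → 4 decimal places, 957.517 → 3 decimal places, 9.07 → 2 decimal places; limit is 2.
Rounded to 2 decimal places: 1555.13 cm.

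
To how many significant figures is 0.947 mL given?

0.947: leading zeros are not significant.

3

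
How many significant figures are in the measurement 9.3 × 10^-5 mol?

2

9.3 × 10^-5: in scientific notation every digit of the coefficient is significant.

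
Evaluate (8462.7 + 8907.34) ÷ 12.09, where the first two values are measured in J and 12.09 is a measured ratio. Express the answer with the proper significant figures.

8462.7 J + 8907.34 J = 17370.04 J; the sum is limited to 1 decimal place (6 s.f.).
Carrying full precision, 17370.04 ÷ 12.09 = 1436.72787428… J; 12.09 has 4 s.f., so the result keeps min(6, 4) = 4 s.f.
Rounded to 4 significant figures: 1.437 × 10³ J.

1.437 × 10³ J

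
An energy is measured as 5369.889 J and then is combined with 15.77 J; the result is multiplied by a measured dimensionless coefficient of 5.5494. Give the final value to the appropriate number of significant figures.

29887 J

5369.889 J + 15.77 J = 5385.659 J; the sum is limited to 2 decimal places (6 s.f.).
Carrying full precision, 5385.659 × 5.5494 = 29887.1760546 J; 5.5494 has 5 s.f., so the result keeps min(6, 5) = 5 s.f.
Rounded to 5 significant figures: 29887 J.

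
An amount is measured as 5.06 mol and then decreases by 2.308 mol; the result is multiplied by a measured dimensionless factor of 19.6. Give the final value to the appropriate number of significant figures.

53.9 mol

5.06 mol − 2.308 mol = 2.752 mol; the difference is limited to 2 decimal places (3 s.f.).
Carrying full precision, 2.752 × 19.6 = 53.9392 mol; 19.6 has 3 s.f., so the result keeps min(3, 3) = 3 s.f.
Rounded to 3 significant figures: 53.9 mol.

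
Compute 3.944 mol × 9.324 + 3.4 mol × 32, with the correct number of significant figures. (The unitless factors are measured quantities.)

1.5 × 10^2 mol

3.944 × 9.324 = 36.773856 → 36.77 mol (4 s.f., last digit at the 10^-2 place).
3.4 × 32 = 108.8 → 1.1 × 10^2 mol (2 s.f., last digit at the 10^1 place).
Sum: 145.573856 mol; keep the coarser place, 10^1.
Result: 1.5 × 10^2 mol.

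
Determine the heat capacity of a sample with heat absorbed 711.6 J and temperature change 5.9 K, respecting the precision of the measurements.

1.2 × 10^2 J/K

heat capacity = 711.6 J ÷ 5.9 K = 120.610169492… J/K.
711.6 has 4 significant figures; 5.9 has 2.
Division/multiplication keeps the fewest: 2 significant figures.
Rounded: 1.2 × 10^2 J/K.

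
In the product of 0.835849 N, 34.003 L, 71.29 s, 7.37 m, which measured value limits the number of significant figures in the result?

0.835849 N → 6 s.f.; 34.003 L → 5 s.f.; 71.29 s → 4 s.f.; 7.37 m → 3 s.f.
The fewest is 3 significant figures, from 7.37 m.

7.37 m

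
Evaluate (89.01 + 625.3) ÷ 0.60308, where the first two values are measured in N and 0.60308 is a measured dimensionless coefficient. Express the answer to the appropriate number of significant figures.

1184 N

89.01 N + 625.3 N = 714.31 N; the sum is limited to 1 decimal place (4 s.f.).
Carrying full precision, 714.31 ÷ 0.60308 = 1184.436559… N; 0.60308 has 5 s.f., so the result keeps min(4, 5) = 4 s.f.
Rounded to 4 significant figures: 1184 N.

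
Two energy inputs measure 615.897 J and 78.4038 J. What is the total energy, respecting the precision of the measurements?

615.897 J + 78.4038 J = 694.3008 J.
Addition/subtraction keeps the fewest decimal places: 615.897 → 3 decimal places, 78.4038 → 4 decimal places; limit is 3.
Rounded to 3 decimal places: 694.301 J.

694.301 J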